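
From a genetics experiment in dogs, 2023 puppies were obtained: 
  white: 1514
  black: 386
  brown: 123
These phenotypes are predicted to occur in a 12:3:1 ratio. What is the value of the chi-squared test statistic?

Total ratio parts = 16. Expected numbers out of 2023:
  white: 2023 × 12/16 = 1517.25
  black: 2023 × 3/16 = 379.3125
  brown: 2023 × 1/16 = 126.4375
χ² = Σ (O − E)² / E
  white: (1514 − 1517.25)² / 1517.25 = 0.0070
  black: (386 − 379.3125)² / 379.3125 = 0.1179
  brown: (123 − 126.4375)² / 126.4375 = 0.0935
χ² = 0.0070 + 0.1179 + 0.0935 = 0.2184 ≈ 0.218

0.218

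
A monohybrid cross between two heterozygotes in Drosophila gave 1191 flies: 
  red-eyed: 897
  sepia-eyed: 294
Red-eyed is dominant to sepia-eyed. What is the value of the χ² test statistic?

For a monohybrid cross between heterozygotes with complete dominance, the expected phenotypic ratio is 3:1.
Under the 3:1 hypothesis (Σ ratio = 4, N = 1191):
  red-eyed: 1191 × 3/4 = 893.25
  sepia-eyed: 1191 × 1/4 = 297.75
χ² = Σ (O − E)² / E
  red-eyed: (897 − 893.25)² / 893.25 = 0.0157
  sepia-eyed: (294 − 297.75)² / 297.75 = 0.0472
χ² = 0.0157 + 0.0472 = 0.0629 ≈ 0.063

0.063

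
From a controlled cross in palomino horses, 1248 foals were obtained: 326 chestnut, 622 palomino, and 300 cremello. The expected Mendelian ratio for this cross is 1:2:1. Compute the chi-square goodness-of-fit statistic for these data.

Expected counts for N = 1248 under a 1:2:1 ratio (total parts = 4):
  chestnut: 1248 × 1/4 = 312
  palomino: 1248 × 2/4 = 624
  cremello: 1248 × 1/4 = 312
χ² = Σ (O − E)² / E
  chestnut: (326 − 312)² / 312 = 0.6282
  palomino: (622 − 624)² / 624 = 0.0064
  cremello: (300 − 312)² / 312 = 0.4615
χ² = 0.6282 + 0.0064 + 0.4615 = 1.0961 ≈ 1.096

1.096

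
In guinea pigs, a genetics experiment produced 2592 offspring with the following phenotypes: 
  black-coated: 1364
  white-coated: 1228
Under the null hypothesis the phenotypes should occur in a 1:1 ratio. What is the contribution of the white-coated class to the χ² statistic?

Expected counts for N = 2592 under a 1:1 ratio (total parts = 2):
  black-coated: 2592 × 1/2 = 1296
  white-coated: 2592 × 1/2 = 1296
Contribution of white-coated: (1228 − 1296)² / 1296 = 3.5679

3.568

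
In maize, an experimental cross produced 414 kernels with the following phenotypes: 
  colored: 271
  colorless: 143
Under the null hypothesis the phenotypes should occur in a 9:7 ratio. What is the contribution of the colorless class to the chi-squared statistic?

8.025

Expected counts for N = 414 under a 9:7 ratio (total parts = 16):
  colored: 414 × 9/16 = 232.875
  colorless: 414 × 7/16 = 181.125
Contribution of colorless: (143 − 181.125)² / 181.125 = 8.0249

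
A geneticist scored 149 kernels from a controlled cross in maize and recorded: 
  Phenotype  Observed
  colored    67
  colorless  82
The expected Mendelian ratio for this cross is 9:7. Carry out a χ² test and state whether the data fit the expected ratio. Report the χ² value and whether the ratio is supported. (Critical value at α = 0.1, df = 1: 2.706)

Total ratio parts = 16. Expected numbers out of 149:
  colored: 149 × 9/16 = 83.8125
  colorless: 149 × 7/16 = 65.1875
χ² = Σ (O − E)² / E
  colored: (67 − 83.8125)² / 83.8125 = 3.3725
  colorless: (82 − 65.1875)² / 65.1875 = 4.3361
χ² = 3.3725 + 4.3361 = 7.7086 ≈ 7.709
Degrees of freedom = 2 − 1 = 1; critical value at α = 0.1 is 2.706.
Since 7.709 > 2.706, we reject the null hypothesis — the data do not fit the 9:7 ratio.

7.709; not consistent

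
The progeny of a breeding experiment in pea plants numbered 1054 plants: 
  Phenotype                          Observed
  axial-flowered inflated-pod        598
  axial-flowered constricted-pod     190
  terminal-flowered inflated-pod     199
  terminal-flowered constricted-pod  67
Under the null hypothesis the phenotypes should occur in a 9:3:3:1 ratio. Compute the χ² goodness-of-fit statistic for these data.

0.367

The 9:3:3:1 ratio has 16 parts, so with N = 1054 the expected counts are:
  axial-flowered inflated-pod: 1054 × 9/16 = 592.875
  axial-flowered constricted-pod: 1054 × 3/16 = 197.625
  terminal-flowered inflated-pod: 1054 × 3/16 = 197.625
  terminal-flowered constricted-pod: 1054 × 1/16 = 65.875
χ² = Σ (O − E)² / E
  axial-flowered inflated-pod: (598 − 592.875)² / 592.875 = 0.0443
  axial-flowered constricted-pod: (190 − 197.625)² / 197.625 = 0.2942
  terminal-flowered inflated-pod: (199 − 197.625)² / 197.625 = 0.0096
  terminal-flowered constricted-pod: (67 − 65.875)² / 65.875 = 0.0192
χ² = 0.0443 + 0.2942 + 0.0096 + 0.0192 = 0.3673 ≈ 0.367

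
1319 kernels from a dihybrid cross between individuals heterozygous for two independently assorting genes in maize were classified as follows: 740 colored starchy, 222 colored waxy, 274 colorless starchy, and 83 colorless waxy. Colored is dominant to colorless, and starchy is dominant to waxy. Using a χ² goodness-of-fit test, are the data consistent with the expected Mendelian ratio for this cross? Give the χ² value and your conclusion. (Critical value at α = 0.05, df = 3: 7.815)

5.479; consistent

A dihybrid F₂ with independent assortment and complete dominance at both loci gives a 9:3:3:1 phenotypic ratio.
The 9:3:3:1 ratio has 16 parts, so with N = 1319 the expected counts are:
  colored starchy: 1319 × 9/16 = 741.9375
  colored waxy: 1319 × 3/16 = 247.3125
  colorless starchy: 1319 × 3/16 = 247.3125
  colorless waxy: 1319 × 1/16 = 82.4375
χ² = Σ (O − E)² / E
  colored starchy: (740 − 741.9375)² / 741.9375 = 0.0051
  colored waxy: (222 − 247.3125)² / 247.3125 = 2.5907
  colorless starchy: (274 − 247.3125)² / 247.3125 = 2.8798
  colorless waxy: (83 − 82.4375)² / 82.4375 = 0.0038
χ² = 0.0051 + 2.5907 + 2.8798 + 0.0038 = 5.4794 ≈ 5.479
Degrees of freedom = 4 − 1 = 3; critical value at α = 0.05 is 7.815.
Since 5.479 < 7.815, we fail to reject the null hypothesis — the data are consistent with the 9:3:3:1 ratio.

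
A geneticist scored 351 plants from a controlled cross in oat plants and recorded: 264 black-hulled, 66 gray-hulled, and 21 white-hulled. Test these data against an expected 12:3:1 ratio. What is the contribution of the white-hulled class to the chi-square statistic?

0.040

Expected counts for N = 351 under a 12:3:1 ratio (total parts = 16):
  black-hulled: 351 × 12/16 = 263.25
  gray-hulled: 351 × 3/16 = 65.8125
  white-hulled: 351 × 1/16 = 21.9375
Contribution of white-hulled: (21 − 21.9375)² / 21.9375 = 0.0401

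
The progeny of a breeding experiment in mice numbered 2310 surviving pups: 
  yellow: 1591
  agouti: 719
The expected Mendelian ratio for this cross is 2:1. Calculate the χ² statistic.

Under the 2:1 hypothesis (Σ ratio = 3, N = 2310):
  yellow: 2310 × 2/3 = 1540
  agouti: 2310 × 1/3 = 770
χ² = Σ (O − E)² / E
  yellow: (1591 − 1540)² / 1540 = 1.6890
  agouti: (719 − 770)² / 770 = 3.3779
χ² = 1.6890 + 3.3779 = 5.0669 ≈ 5.067

5.067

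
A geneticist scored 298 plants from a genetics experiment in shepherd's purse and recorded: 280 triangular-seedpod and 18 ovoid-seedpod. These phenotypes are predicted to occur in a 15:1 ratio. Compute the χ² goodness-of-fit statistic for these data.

The 15:1 ratio has 16 parts, so with N = 298 the expected counts are:
  triangular-seedpod: 298 × 15/16 = 279.375
  ovoid-seedpod: 298 × 1/16 = 18.625
χ² = Σ (O − E)² / E
  triangular-seedpod: (280 − 279.375)² / 279.375 = 0.0014
  ovoid-seedpod: (18 − 18.625)² / 18.625 = 0.0210
χ² = 0.0014 + 0.0210 = 0.0224 ≈ 0.022

0.022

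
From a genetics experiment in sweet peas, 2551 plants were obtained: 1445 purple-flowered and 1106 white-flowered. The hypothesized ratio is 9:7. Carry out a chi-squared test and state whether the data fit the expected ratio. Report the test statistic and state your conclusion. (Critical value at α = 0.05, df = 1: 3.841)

Total ratio parts = 16. Expected numbers out of 2551:
  purple-flowered: 2551 × 9/16 = 1434.9375
  white-flowered: 2551 × 7/16 = 1116.0625
χ² = Σ (O − E)² / E
  purple-flowered: (1445 − 1434.9375)² / 1434.9375 = 0.0706
  white-flowered: (1106 − 1116.0625)² / 1116.0625 = 0.0907
χ² = 0.0706 + 0.0907 = 0.1613 ≈ 0.161
Degrees of freedom = 2 − 1 = 1; critical value at α = 0.05 is 3.841.
Since 0.161 < 3.841, we fail to reject the null hypothesis — the data are consistent with the 9:7 ratio.

0.161; consistent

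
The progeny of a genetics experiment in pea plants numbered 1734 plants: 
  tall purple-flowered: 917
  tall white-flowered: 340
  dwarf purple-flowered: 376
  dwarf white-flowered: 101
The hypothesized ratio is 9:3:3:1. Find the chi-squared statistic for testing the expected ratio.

Under the 9:3:3:1 hypothesis (Σ ratio = 16, N = 1734):
  tall purple-flowered: 1734 × 9/16 = 975.375
  tall white-flowered: 1734 × 3/16 = 325.125
  dwarf purple-flowered: 1734 × 3/16 = 325.125
  dwarf white-flowered: 1734 × 1/16 = 108.375
χ² = Σ (O − E)² / E
  tall purple-flowered: (917 − 975.375)² / 975.375 = 3.4937
  tall white-flowered: (340 − 325.125)² / 325.125 = 0.6806
  dwarf purple-flowered: (376 − 325.125)² / 325.125 = 7.9608
  dwarf white-flowered: (101 − 108.375)² / 108.375 = 0.5019
χ² = 3.4937 + 0.6806 + 7.9608 + 0.5019 = 12.637

12.637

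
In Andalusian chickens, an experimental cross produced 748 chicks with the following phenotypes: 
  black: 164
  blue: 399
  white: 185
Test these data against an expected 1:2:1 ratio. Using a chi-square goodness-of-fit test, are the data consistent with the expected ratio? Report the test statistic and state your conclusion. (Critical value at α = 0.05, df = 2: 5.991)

4.521; consistent

Expected counts for N = 748 under a 1:2:1 ratio (total parts = 4):
  black: 748 × 1/4 = 187
  blue: 748 × 2/4 = 374
  white: 748 × 1/4 = 187
χ² = Σ (O − E)² / E
  black: (164 − 187)² / 187 = 2.8289
  blue: (399 − 374)² / 374 = 1.6711
  white: (185 − 187)² / 187 = 0.0214
χ² = 2.8289 + 1.6711 + 0.0214 = 4.5214 ≈ 4.521
Degrees of freedom = 3 − 1 = 2; critical value at α = 0.05 is 5.991.
Since 4.521 < 5.991, we fail to reject the null hypothesis — the data are consistent with the 1:2:1 ratio.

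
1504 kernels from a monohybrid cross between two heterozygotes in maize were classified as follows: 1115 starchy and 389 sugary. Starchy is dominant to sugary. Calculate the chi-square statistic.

For a monohybrid cross between heterozygotes with complete dominance, the expected phenotypic ratio is 3:1.
Total ratio parts = 4. Expected numbers out of 1504:
  starchy: 1504 × 3/4 = 1128
  sugary: 1504 × 1/4 = 376
χ² = Σ (O − E)² / E
  starchy: (1115 − 1128)² / 1128 = 0.1498
  sugary: (389 − 376)² / 376 = 0.4495
χ² = 0.1498 + 0.4495 = 0.5993 ≈ 0.599

0.599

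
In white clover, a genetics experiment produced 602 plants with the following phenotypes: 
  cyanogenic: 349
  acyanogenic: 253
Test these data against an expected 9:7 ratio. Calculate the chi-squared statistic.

Total ratio parts = 16. Expected numbers out of 602:
  cyanogenic: 602 × 9/16 = 338.625
  acyanogenic: 602 × 7/16 = 263.375
χ² = Σ (O − E)² / E
  cyanogenic: (349 − 338.625)² / 338.625 = 0.3179
  acyanogenic: (253 − 263.375)² / 263.375 = 0.4087
χ² = 0.3179 + 0.4087 = 0.7266 ≈ 0.727

0.727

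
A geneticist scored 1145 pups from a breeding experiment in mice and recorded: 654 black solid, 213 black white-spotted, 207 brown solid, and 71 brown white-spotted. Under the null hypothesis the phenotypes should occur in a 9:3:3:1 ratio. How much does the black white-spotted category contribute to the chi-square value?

0.013

Under the 9:3:3:1 hypothesis (Σ ratio = 16, N = 1145):
  black solid: 1145 × 9/16 = 644.0625
  black white-spotted: 1145 × 3/16 = 214.6875
  brown solid: 1145 × 3/16 = 214.6875
  brown white-spotted: 1145 × 1/16 = 71.5625
Contribution of black white-spotted: (213 − 214.6875)² / 214.6875 = 0.0133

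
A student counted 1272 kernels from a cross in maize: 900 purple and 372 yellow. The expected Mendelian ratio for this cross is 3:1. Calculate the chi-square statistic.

12.226

Expected counts for N = 1272 under a 3:1 ratio (total parts = 4):
  purple: 1272 × 3/4 = 954
  yellow: 1272 × 1/4 = 318
χ² = Σ (O − E)² / E
  purple: (900 − 954)² / 954 = 3.0566
  yellow: (372 − 318)² / 318 = 9.1698
χ² = 3.0566 + 9.1698 = 12.2264 ≈ 12.226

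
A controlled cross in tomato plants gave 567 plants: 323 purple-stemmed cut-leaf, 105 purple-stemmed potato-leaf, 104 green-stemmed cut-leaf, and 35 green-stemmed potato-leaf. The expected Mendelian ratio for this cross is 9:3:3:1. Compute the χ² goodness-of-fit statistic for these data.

0.124

Under the 9:3:3:1 hypothesis (Σ ratio = 16, N = 567):
  purple-stemmed cut-leaf: 567 × 9/16 = 318.9375
  purple-stemmed potato-leaf: 567 × 3/16 = 106.3125
  green-stemmed cut-leaf: 567 × 3/16 = 106.3125
  green-stemmed potato-leaf: 567 × 1/16 = 35.4375
χ² = Σ (O − E)² / E
  purple-stemmed cut-leaf: (323 − 318.9375)² / 318.9375 = 0.0517
  purple-stemmed potato-leaf: (105 − 106.3125)² / 106.3125 = 0.0162
  green-stemmed cut-leaf: (104 − 106.3125)² / 106.3125 = 0.0503
  green-stemmed potato-leaf: (35 − 35.4375)² / 35.4375 = 0.0054
χ² = 0.0517 + 0.0162 + 0.0503 + 0.0054 = 0.1236 ≈ 0.124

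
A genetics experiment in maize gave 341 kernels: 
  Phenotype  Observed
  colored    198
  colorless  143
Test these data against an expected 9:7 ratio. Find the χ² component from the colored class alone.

0.200

Total ratio parts = 16. Expected numbers out of 341:
  colored: 341 × 9/16 = 191.8125
  colorless: 341 × 7/16 = 149.1875
Contribution of colored: (198 − 191.8125)² / 191.8125 = 0.1996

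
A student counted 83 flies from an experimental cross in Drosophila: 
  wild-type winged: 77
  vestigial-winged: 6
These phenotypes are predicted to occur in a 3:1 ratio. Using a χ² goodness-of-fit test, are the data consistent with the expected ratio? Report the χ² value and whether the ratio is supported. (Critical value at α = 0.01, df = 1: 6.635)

13.980; not consistent

Expected counts for N = 83 under a 3:1 ratio (total parts = 4):
  wild-type winged: 83 × 3/4 = 62.25
  vestigial-winged: 83 × 1/4 = 20.75
χ² = Σ (O − E)² / E
  wild-type winged: (77 − 62.25)² / 62.25 = 3.4950
  vestigial-winged: (6 − 20.75)² / 20.75 = 10.4849
χ² = 3.4950 + 10.4849 = 13.9799 ≈ 13.980
Degrees of freedom = 2 − 1 = 1; critical value at α = 0.01 is 6.635.
Since 13.980 > 6.635, we reject the null hypothesis — the data do not fit the 3:1 ratio.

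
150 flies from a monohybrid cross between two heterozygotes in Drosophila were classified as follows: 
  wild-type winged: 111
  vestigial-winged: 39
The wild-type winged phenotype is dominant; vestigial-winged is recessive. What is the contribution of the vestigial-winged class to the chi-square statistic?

0.060

For a monohybrid cross between heterozygotes with complete dominance, the expected phenotypic ratio is 3:1.
The 3:1 ratio has 4 parts, so with N = 150 the expected counts are:
  wild-type winged: 150 × 3/4 = 112.5
  vestigial-winged: 150 × 1/4 = 37.5
Contribution of vestigial-winged: (39 − 37.5)² / 37.5 = 0.0600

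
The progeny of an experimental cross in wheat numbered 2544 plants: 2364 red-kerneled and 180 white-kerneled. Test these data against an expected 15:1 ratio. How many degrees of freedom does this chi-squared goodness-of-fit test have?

1

A goodness-of-fit test with 2 phenotype classes has df = 2 − 1 = 1.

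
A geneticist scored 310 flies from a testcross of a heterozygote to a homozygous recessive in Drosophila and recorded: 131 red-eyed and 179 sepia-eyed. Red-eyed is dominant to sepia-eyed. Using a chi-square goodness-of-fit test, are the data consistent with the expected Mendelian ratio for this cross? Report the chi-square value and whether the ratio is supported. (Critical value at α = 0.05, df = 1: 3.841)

7.432; not consistent

A testcross of a heterozygote (Aa × aa) gives a 1:1 phenotypic ratio.
The 1:1 ratio has 2 parts, so with N = 310 the expected counts are:
  red-eyed: 310 × 1/2 = 155
  sepia-eyed: 310 × 1/2 = 155
χ² = Σ (O − E)² / E
  red-eyed: (131 − 155)² / 155 = 3.7161
  sepia-eyed: (179 − 155)² / 155 = 3.7161
χ² = 3.7161 + 3.7161 = 7.4322 ≈ 7.432
Degrees of freedom = 2 − 1 = 1; critical value at α = 0.05 is 3.841.
Since 7.432 > 3.841, we reject the null hypothesis — the data do not fit the 1:1 ratio.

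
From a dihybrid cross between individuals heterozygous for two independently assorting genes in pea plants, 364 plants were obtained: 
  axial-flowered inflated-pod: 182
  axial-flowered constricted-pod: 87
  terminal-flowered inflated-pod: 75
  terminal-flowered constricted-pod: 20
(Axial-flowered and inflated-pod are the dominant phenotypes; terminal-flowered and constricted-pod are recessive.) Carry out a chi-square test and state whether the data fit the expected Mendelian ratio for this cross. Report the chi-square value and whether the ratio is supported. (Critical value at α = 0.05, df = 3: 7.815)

A dihybrid F₂ with independent assortment and complete dominance at both loci gives a 9:3:3:1 phenotypic ratio.
The 9:3:3:1 ratio has 16 parts, so with N = 364 the expected counts are:
  axial-flowered inflated-pod: 364 × 9/16 = 204.75
  axial-flowered constricted-pod: 364 × 3/16 = 68.25
  terminal-flowered inflated-pod: 364 × 3/16 = 68.25
  terminal-flowered constricted-pod: 364 × 1/16 = 22.75
χ² = Σ (O − E)² / E
  axial-flowered inflated-pod: (182 − 204.75)² / 204.75 = 2.5278
  axial-flowered constricted-pod: (87 − 68.25)² / 68.25 = 5.1511
  terminal-flowered inflated-pod: (75 − 68.25)² / 68.25 = 0.6676
  terminal-flowered constricted-pod: (20 − 22.75)² / 22.75 = 0.3324
χ² = 2.5278 + 5.1511 + 0.6676 + 0.3324 = 8.6789 ≈ 8.679
Degrees of freedom = 4 − 1 = 3; critical value at α = 0.05 is 7.815.
Since 8.679 > 7.815, we reject the null hypothesis — the data do not fit the 9:3:3:1 ratio.

8.679; not consistent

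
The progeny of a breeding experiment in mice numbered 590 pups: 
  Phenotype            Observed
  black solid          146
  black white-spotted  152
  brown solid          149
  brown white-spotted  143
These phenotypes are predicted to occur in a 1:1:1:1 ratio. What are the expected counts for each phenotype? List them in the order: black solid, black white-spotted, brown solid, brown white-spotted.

Expected counts for N = 590 under a 1:1:1:1 ratio (total parts = 4):
  black solid: 590 × 1/4 = 147.5
  black white-spotted: 590 × 1/4 = 147.5
  brown solid: 590 × 1/4 = 147.5
  brown white-spotted: 590 × 1/4 = 147.5

147.5, 147.5, 147.5, 147.5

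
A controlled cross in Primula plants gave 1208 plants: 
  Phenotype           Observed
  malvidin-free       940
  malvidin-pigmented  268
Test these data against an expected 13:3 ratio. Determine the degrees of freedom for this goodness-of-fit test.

1

A goodness-of-fit test with 2 phenotype classes has df = 2 − 1 = 1.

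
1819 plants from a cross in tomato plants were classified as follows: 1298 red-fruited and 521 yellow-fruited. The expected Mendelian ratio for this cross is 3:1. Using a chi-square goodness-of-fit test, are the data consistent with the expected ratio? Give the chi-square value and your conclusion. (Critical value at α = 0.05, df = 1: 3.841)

Total ratio parts = 4. Expected numbers out of 1819:
  red-fruited: 1819 × 3/4 = 1364.25
  yellow-fruited: 1819 × 1/4 = 454.75
χ² = Σ (O − E)² / E
  red-fruited: (1298 − 1364.25)² / 1364.25 = 3.2172
  yellow-fruited: (521 − 454.75)² / 454.75 = 9.6516
χ² = 3.2172 + 9.6516 = 12.8688 ≈ 12.869
Degrees of freedom = 2 − 1 = 1; critical value at α = 0.05 is 3.841.
Since 12.869 > 3.841, we reject the null hypothesis — the data do not fit the 3:1 ratio.

12.869; not consistent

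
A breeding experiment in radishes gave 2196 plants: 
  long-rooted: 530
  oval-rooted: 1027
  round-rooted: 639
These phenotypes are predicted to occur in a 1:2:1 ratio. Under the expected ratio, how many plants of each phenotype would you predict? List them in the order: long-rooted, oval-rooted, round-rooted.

549, 1098, 549

Total ratio parts = 4. Expected numbers out of 2196:
  long-rooted: 2196 × 1/4 = 549
  oval-rooted: 2196 × 2/4 = 1098
  round-rooted: 2196 × 1/4 = 549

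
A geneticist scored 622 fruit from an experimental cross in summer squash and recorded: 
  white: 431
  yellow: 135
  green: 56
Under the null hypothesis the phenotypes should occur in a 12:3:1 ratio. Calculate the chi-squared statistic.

Under the 12:3:1 hypothesis (Σ ratio = 16, N = 622):
  white: 622 × 12/16 = 466.5
  yellow: 622 × 3/16 = 116.625
  green: 622 × 1/16 = 38.875
χ² = Σ (O − E)² / E
  white: (431 − 466.5)² / 466.5 = 2.7015
  yellow: (135 − 116.625)² / 116.625 = 2.8951
  green: (56 − 38.875)² / 38.875 = 7.5438
χ² = 2.7015 + 2.8951 + 7.5438 = 13.1404 ≈ 13.140

13.140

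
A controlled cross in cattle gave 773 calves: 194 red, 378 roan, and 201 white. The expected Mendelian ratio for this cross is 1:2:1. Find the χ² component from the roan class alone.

0.187

Total ratio parts = 4. Expected numbers out of 773:
  red: 773 × 1/4 = 193.25
  roan: 773 × 2/4 = 386.5
  white: 773 × 1/4 = 193.25
Contribution of roan: (378 − 386.5)² / 386.5 = 0.1869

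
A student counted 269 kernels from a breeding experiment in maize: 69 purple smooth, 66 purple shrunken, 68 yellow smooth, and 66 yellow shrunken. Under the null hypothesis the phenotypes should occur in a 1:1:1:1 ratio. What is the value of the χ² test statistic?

0.100

Under the 1:1:1:1 hypothesis (Σ ratio = 4, N = 269):
  purple smooth: 269 × 1/4 = 67.25
  purple shrunken: 269 × 1/4 = 67.25
  yellow smooth: 269 × 1/4 = 67.25
  yellow shrunken: 269 × 1/4 = 67.25
χ² = Σ (O − E)² / E
  purple smooth: (69 − 67.25)² / 67.25 = 0.0455
  purple shrunken: (66 − 67.25)² / 67.25 = 0.0232
  yellow smooth: (68 − 67.25)² / 67.25 = 0.0084
  yellow shrunken: (66 − 67.25)² / 67.25 = 0.0232
χ² = 0.0455 + 0.0232 + 0.0084 + 0.0232 = 0.1003 ≈ 0.100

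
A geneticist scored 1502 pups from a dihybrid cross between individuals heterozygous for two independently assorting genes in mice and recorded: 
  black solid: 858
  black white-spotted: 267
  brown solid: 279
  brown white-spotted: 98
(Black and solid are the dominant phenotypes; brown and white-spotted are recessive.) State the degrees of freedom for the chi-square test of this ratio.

A dihybrid F₂ with independent assortment and complete dominance at both loci gives a 9:3:3:1 phenotypic ratio.
A goodness-of-fit test with 4 phenotype classes has df = 4 − 1 = 3.

3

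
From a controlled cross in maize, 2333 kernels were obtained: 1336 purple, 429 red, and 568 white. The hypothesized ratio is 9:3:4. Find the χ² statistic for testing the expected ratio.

Expected counts for N = 2333 under a 9:3:4 ratio (total parts = 16):
  purple: 2333 × 9/16 = 1312.3125
  red: 2333 × 3/16 = 437.4375
  white: 2333 × 4/16 = 583.25
χ² = Σ (O − E)² / E
  purple: (1336 − 1312.3125)² / 1312.3125 = 0.4276
  red: (429 − 437.4375)² / 437.4375 = 0.1627
  white: (568 − 583.25)² / 583.25 = 0.3987
χ² = 0.4276 + 0.1627 + 0.3987 = 0.989

0.989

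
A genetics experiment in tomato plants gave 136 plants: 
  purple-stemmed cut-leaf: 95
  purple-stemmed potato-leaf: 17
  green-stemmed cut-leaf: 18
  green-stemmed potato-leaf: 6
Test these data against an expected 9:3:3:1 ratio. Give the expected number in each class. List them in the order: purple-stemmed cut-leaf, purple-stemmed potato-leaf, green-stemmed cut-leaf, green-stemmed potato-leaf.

76.5, 25.5, 25.5, 8.5

Expected counts for N = 136 under a 9:3:3:1 ratio (total parts = 16):
  purple-stemmed cut-leaf: 136 × 9/16 = 76.5
  purple-stemmed potato-leaf: 136 × 3/16 = 25.5
  green-stemmed cut-leaf: 136 × 3/16 = 25.5
  green-stemmed potato-leaf: 136 × 1/16 = 8.5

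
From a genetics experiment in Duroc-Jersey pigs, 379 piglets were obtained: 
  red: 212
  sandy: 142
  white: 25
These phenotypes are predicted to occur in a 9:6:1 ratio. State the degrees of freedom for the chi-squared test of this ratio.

2

A goodness-of-fit test with 3 phenotype classes has df = 3 − 1 = 2.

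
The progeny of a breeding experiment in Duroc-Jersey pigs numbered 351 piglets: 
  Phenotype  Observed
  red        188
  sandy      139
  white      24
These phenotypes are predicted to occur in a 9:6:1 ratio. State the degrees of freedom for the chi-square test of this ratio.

A goodness-of-fit test with 3 phenotype classes has df = 3 − 1 = 2.

2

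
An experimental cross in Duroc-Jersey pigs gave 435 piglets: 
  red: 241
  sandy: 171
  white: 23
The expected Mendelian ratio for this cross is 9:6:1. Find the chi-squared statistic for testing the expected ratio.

Expected counts for N = 435 under a 9:6:1 ratio (total parts = 16):
  red: 435 × 9/16 = 244.6875
  sandy: 435 × 6/16 = 163.125
  white: 435 × 1/16 = 27.1875
χ² = Σ (O − E)² / E
  red: (241 − 244.6875)² / 244.6875 = 0.0556
  sandy: (171 − 163.125)² / 163.125 = 0.3802
  white: (23 − 27.1875)² / 27.1875 = 0.6450
χ² = 0.0556 + 0.3802 + 0.6450 = 1.0808 ≈ 1.081

1.081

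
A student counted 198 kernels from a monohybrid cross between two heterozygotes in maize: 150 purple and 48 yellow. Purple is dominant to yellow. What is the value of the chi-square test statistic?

For a monohybrid cross between heterozygotes with complete dominance, the expected phenotypic ratio is 3:1.
Expected counts for N = 198 under a 3:1 ratio (total parts = 4):
  purple: 198 × 3/4 = 148.5
  yellow: 198 × 1/4 = 49.5
χ² = Σ (O − E)² / E
  purple: (150 − 148.5)² / 148.5 = 0.0152
  yellow: (48 − 49.5)² / 49.5 = 0.0455
χ² = 0.0152 + 0.0455 = 0.0607 ≈ 0.061

0.061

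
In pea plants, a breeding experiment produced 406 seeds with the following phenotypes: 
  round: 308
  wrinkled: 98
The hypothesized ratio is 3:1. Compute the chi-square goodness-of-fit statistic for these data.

0.161

Under the 3:1 hypothesis (Σ ratio = 4, N = 406):
  round: 406 × 3/4 = 304.5
  wrinkled: 406 × 1/4 = 101.5
χ² = Σ (O − E)² / E
  round: (308 − 304.5)² / 304.5 = 0.0402
  wrinkled: (98 − 101.5)² / 101.5 = 0.1207
χ² = 0.0402 + 0.1207 = 0.1609 ≈ 0.161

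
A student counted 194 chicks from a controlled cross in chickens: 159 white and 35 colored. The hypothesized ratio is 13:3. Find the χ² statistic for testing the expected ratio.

The 13:3 ratio has 16 parts, so with N = 194 the expected counts are:
  white: 194 × 13/16 = 157.625
  colored: 194 × 3/16 = 36.375
χ² = Σ (O − E)² / E
  white: (159 − 157.625)² / 157.625 = 0.0120
  colored: (35 − 36.375)² / 36.375 = 0.0520
χ² = 0.0120 + 0.0520 = 0.064

0.064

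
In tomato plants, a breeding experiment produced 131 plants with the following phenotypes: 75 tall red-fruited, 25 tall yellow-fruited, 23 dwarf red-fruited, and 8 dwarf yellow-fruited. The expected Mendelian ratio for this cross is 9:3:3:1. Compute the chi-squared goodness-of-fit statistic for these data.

0.135

Expected counts for N = 131 under a 9:3:3:1 ratio (total parts = 16):
  tall red-fruited: 131 × 9/16 = 73.6875
  tall yellow-fruited: 131 × 3/16 = 24.5625
  dwarf red-fruited: 131 × 3/16 = 24.5625
  dwarf yellow-fruited: 131 × 1/16 = 8.1875
χ² = Σ (O − E)² / E
  tall red-fruited: (75 − 73.6875)² / 73.6875 = 0.0234
  tall yellow-fruited: (25 − 24.5625)² / 24.5625 = 0.0078
  dwarf red-fruited: (23 − 24.5625)² / 24.5625 = 0.0994
  dwarf yellow-fruited: (8 − 8.1875)² / 8.1875 = 0.0043
χ² = 0.0234 + 0.0078 + 0.0994 + 0.0043 = 0.1349 ≈ 0.135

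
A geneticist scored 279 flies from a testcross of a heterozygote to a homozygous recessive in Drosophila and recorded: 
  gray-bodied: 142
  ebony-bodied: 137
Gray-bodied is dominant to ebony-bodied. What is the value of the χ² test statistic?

0.090

A testcross of a heterozygote (Aa × aa) gives a 1:1 phenotypic ratio.
The 1:1 ratio has 2 parts, so with N = 279 the expected counts are:
  gray-bodied: 279 × 1/2 = 139.5
  ebony-bodied: 279 × 1/2 = 139.5
χ² = Σ (O − E)² / E
  gray-bodied: (142 − 139.5)² / 139.5 = 0.0448
  ebony-bodied: (137 − 139.5)² / 139.5 = 0.0448
χ² = 0.0448 + 0.0448 = 0.0896 ≈ 0.090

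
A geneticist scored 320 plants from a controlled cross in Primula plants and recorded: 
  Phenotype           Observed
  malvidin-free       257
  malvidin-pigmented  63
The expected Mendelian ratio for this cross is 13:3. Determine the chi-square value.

0.185

Under the 13:3 hypothesis (Σ ratio = 16, N = 320):
  malvidin-free: 320 × 13/16 = 260
  malvidin-pigmented: 320 × 3/16 = 60
χ² = Σ (O − E)² / E
  malvidin-free: (257 − 260)² / 260 = 0.0346
  malvidin-pigmented: (63 − 60)² / 60 = 0.1500
χ² = 0.0346 + 0.1500 = 0.1846 ≈ 0.185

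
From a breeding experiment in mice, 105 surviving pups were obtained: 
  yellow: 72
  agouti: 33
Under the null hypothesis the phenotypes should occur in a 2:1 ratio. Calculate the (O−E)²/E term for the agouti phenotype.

Expected counts for N = 105 under a 2:1 ratio (total parts = 3):
  yellow: 105 × 2/3 = 70
  agouti: 105 × 1/3 = 35
Contribution of agouti: (33 − 35)² / 35 = 0.1143

0.114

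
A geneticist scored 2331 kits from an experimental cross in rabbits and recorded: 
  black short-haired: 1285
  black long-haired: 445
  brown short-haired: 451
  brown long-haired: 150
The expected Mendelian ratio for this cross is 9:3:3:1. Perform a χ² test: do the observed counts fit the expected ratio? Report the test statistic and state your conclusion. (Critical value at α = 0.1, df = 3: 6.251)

Expected counts for N = 2331 under a 9:3:3:1 ratio (total parts = 16):
  black short-haired: 2331 × 9/16 = 1311.1875
  black long-haired: 2331 × 3/16 = 437.0625
  brown short-haired: 2331 × 3/16 = 437.0625
  brown long-haired: 2331 × 1/16 = 145.6875
χ² = Σ (O − E)² / E
  black short-haired: (1285 − 1311.1875)² / 1311.1875 = 0.5230
  black long-haired: (445 − 437.0625)² / 437.0625 = 0.1442
  brown short-haired: (451 − 437.0625)² / 437.0625 = 0.4445
  brown long-haired: (150 − 145.6875)² / 145.6875 = 0.1277
χ² = 0.5230 + 0.1442 + 0.4445 + 0.1277 = 1.2394 ≈ 1.239
Degrees of freedom = 4 − 1 = 3; critical value at α = 0.1 is 6.251.
Since 1.239 < 6.251, we fail to reject the null hypothesis — the data are consistent with the 9:3:3:1 ratio.

1.239; consistent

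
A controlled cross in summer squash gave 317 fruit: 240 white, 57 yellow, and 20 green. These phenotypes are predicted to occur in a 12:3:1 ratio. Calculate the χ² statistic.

0.123

Under the 12:3:1 hypothesis (Σ ratio = 16, N = 317):
  white: 317 × 12/16 = 237.75
  yellow: 317 × 3/16 = 59.4375
  green: 317 × 1/16 = 19.8125
χ² = Σ (O − E)² / E
  white: (240 − 237.75)² / 237.75 = 0.0213
  yellow: (57 − 59.4375)² / 59.4375 = 0.1000
  green: (20 − 19.8125)² / 19.8125 = 0.0018
χ² = 0.0213 + 0.1000 + 0.0018 = 0.1231 ≈ 0.123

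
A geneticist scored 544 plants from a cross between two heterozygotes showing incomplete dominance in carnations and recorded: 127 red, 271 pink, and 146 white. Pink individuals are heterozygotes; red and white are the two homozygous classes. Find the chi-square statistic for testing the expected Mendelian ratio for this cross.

1.335

With incomplete dominance, a heterozygote × heterozygote cross gives a 1:2:1 phenotypic ratio.
Under the 1:2:1 hypothesis (Σ ratio = 4, N = 544):
  red: 544 × 1/4 = 136
  pink: 544 × 2/4 = 272
  white: 544 × 1/4 = 136
χ² = Σ (O − E)² / E
  red: (127 − 136)² / 136 = 0.5956
  pink: (271 − 272)² / 272 = 0.0037
  white: (146 − 136)² / 136 = 0.7353
χ² = 0.5956 + 0.0037 + 0.7353 = 1.3346 ≈ 1.335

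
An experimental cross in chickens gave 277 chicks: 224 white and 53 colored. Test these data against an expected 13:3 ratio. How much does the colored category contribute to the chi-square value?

Under the 13:3 hypothesis (Σ ratio = 16, N = 277):
  white: 277 × 13/16 = 225.0625
  colored: 277 × 3/16 = 51.9375
Contribution of colored: (53 − 51.9375)² / 51.9375 = 0.0217

0.022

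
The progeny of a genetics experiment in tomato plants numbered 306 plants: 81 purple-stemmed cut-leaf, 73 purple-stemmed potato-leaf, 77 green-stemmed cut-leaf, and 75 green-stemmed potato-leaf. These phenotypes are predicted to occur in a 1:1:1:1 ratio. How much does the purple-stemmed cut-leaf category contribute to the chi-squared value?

Total ratio parts = 4. Expected numbers out of 306:
  purple-stemmed cut-leaf: 306 × 1/4 = 76.5
  purple-stemmed potato-leaf: 306 × 1/4 = 76.5
  green-stemmed cut-leaf: 306 × 1/4 = 76.5
  green-stemmed potato-leaf: 306 × 1/4 = 76.5
Contribution of purple-stemmed cut-leaf: (81 − 76.5)² / 76.5 = 0.2647

0.265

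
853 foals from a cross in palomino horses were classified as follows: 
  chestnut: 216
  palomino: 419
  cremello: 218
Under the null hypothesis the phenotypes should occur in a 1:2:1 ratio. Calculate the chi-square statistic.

Under the 1:2:1 hypothesis (Σ ratio = 4, N = 853):
  chestnut: 853 × 1/4 = 213.25
  palomino: 853 × 2/4 = 426.5
  cremello: 853 × 1/4 = 213.25
χ² = Σ (O − E)² / E
  chestnut: (216 − 213.25)² / 213.25 = 0.0355
  palomino: (419 − 426.5)² / 426.5 = 0.1319
  cremello: (218 − 213.25)² / 213.25 = 0.1058
χ² = 0.0355 + 0.1319 + 0.1058 = 0.2732 ≈ 0.273

0.273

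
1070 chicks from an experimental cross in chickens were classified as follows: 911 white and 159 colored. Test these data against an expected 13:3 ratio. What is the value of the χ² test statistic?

10.629

Under the 13:3 hypothesis (Σ ratio = 16, N = 1070):
  white: 1070 × 13/16 = 869.375
  colored: 1070 × 3/16 = 200.625
χ² = Σ (O − E)² / E
  white: (911 − 869.375)² / 869.375 = 1.9930
  colored: (159 − 200.625)² / 200.625 = 8.6362
χ² = 1.9930 + 8.6362 = 10.6292 ≈ 10.629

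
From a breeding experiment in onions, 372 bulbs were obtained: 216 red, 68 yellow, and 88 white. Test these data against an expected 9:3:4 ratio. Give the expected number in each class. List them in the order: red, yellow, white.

209.25, 69.75, 93

Total ratio parts = 16. Expected numbers out of 372:
  red: 372 × 9/16 = 209.25
  yellow: 372 × 3/16 = 69.75
  white: 372 × 4/16 = 93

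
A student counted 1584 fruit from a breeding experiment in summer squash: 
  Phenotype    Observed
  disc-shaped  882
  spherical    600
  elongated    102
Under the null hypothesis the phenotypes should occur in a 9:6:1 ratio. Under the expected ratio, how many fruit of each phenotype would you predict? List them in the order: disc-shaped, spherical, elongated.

891, 594, 99

The 9:6:1 ratio has 16 parts, so with N = 1584 the expected counts are:
  disc-shaped: 1584 × 9/16 = 891
  spherical: 1584 × 6/16 = 594
  elongated: 1584 × 1/16 = 99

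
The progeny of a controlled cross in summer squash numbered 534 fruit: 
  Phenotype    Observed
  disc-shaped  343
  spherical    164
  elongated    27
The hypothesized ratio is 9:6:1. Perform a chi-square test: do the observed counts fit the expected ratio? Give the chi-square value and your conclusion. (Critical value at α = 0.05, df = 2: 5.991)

Expected counts for N = 534 under a 9:6:1 ratio (total parts = 16):
  disc-shaped: 534 × 9/16 = 300.375
  spherical: 534 × 6/16 = 200.25
  elongated: 534 × 1/16 = 33.375
χ² = Σ (O − E)² / E
  disc-shaped: (343 − 300.375)² / 300.375 = 6.0487
  spherical: (164 − 200.25)² / 200.25 = 6.5621
  elongated: (27 − 33.375)² / 33.375 = 1.2177
χ² = 6.0487 + 6.5621 + 1.2177 = 13.8285 ≈ 13.829
Degrees of freedom = 3 − 1 = 2; critical value at α = 0.05 is 5.991.
Since 13.829 > 5.991, we reject the null hypothesis — the data do not fit the 9:6:1 ratio.

13.829; not consistent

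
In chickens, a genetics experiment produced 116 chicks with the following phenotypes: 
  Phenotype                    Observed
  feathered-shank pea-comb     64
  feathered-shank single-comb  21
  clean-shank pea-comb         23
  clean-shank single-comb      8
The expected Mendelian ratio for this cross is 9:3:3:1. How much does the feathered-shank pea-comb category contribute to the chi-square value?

Expected counts for N = 116 under a 9:3:3:1 ratio (total parts = 16):
  feathered-shank pea-comb: 116 × 9/16 = 65.25
  feathered-shank single-comb: 116 × 3/16 = 21.75
  clean-shank pea-comb: 116 × 3/16 = 21.75
  clean-shank single-comb: 116 × 1/16 = 7.25
Contribution of feathered-shank pea-comb: (64 − 65.25)² / 65.25 = 0.0239

0.024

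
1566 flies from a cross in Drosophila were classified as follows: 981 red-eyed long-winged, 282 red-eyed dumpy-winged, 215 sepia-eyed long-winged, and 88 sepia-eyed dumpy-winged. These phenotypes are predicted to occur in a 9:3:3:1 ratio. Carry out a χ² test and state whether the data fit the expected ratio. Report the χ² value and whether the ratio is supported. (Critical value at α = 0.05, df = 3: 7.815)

33.891; not consistent

Expected counts for N = 1566 under a 9:3:3:1 ratio (total parts = 16):
  red-eyed long-winged: 1566 × 9/16 = 880.875
  red-eyed dumpy-winged: 1566 × 3/16 = 293.625
  sepia-eyed long-winged: 1566 × 3/16 = 293.625
  sepia-eyed dumpy-winged: 1566 × 1/16 = 97.875
χ² = Σ (O − E)² / E
  red-eyed long-winged: (981 − 880.875)² / 880.875 = 11.3807
  red-eyed dumpy-winged: (282 − 293.625)² / 293.625 = 0.4602
  sepia-eyed long-winged: (215 − 293.625)² / 293.625 = 21.0537
  sepia-eyed dumpy-winged: (88 − 97.875)² / 97.875 = 0.9963
χ² = 11.3807 + 0.4602 + 21.0537 + 0.9963 = 33.8909 ≈ 33.891
Degrees of freedom = 4 − 1 = 3; critical value at α = 0.05 is 7.815.
Since 33.891 > 7.815, we reject the null hypothesis — the data do not fit the 9:3:3:1 ratio.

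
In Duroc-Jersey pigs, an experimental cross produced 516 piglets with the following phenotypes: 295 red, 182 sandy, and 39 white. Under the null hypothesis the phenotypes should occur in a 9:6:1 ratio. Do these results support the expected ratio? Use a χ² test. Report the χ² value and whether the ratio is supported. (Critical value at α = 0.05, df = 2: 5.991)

Total ratio parts = 16. Expected numbers out of 516:
  red: 516 × 9/16 = 290.25
  sandy: 516 × 6/16 = 193.5
  white: 516 × 1/16 = 32.25
χ² = Σ (O − E)² / E
  red: (295 − 290.25)² / 290.25 = 0.0777
  sandy: (182 − 193.5)² / 193.5 = 0.6835
  white: (39 − 32.25)² / 32.25 = 1.4128
χ² = 0.0777 + 0.6835 + 1.4128 = 2.174
Degrees of freedom = 3 − 1 = 2; critical value at α = 0.05 is 5.991.
Since 2.174 < 5.991, we fail to reject the null hypothesis — the data are consistent with the 9:6:1 ratio.

2.174; consistent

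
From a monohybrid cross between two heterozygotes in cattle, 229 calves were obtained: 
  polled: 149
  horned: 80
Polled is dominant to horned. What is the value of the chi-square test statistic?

12.054

For a monohybrid cross between heterozygotes with complete dominance, the expected phenotypic ratio is 3:1.
The 3:1 ratio has 4 parts, so with N = 229 the expected counts are:
  polled: 229 × 3/4 = 171.75
  horned: 229 × 1/4 = 57.25
χ² = Σ (O − E)² / E
  polled: (149 − 171.75)² / 171.75 = 3.0135
  horned: (80 − 57.25)² / 57.25 = 9.0404
χ² = 3.0135 + 9.0404 = 12.0539 ≈ 12.054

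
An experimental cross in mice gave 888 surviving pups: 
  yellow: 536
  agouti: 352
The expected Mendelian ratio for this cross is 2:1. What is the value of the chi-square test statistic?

15.892

Under the 2:1 hypothesis (Σ ratio = 3, N = 888):
  yellow: 888 × 2/3 = 592
  agouti: 888 × 1/3 = 296
χ² = Σ (O − E)² / E
  yellow: (536 − 592)² / 592 = 5.2973
  agouti: (352 − 296)² / 296 = 10.5946
χ² = 5.2973 + 10.5946 = 15.8919 ≈ 15.892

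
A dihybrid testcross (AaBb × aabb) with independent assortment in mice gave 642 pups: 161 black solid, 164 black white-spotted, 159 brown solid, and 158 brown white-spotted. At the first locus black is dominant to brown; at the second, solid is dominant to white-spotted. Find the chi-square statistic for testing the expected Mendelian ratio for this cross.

A dihybrid testcross with independent assortment gives a 1:1:1:1 ratio.
Total ratio parts = 4. Expected numbers out of 642:
  black solid: 642 × 1/4 = 160.5
  black white-spotted: 642 × 1/4 = 160.5
  brown solid: 642 × 1/4 = 160.5
  brown white-spotted: 642 × 1/4 = 160.5
χ² = Σ (O − E)² / E
  black solid: (161 − 160.5)² / 160.5 = 0.0016
  black white-spotted: (164 − 160.5)² / 160.5 = 0.0763
  brown solid: (159 − 160.5)² / 160.5 = 0.0140
  brown white-spotted: (158 − 160.5)² / 160.5 = 0.0389
χ² = 0.0016 + 0.0763 + 0.0140 + 0.0389 = 0.1308 ≈ 0.131

0.131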